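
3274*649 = 2124826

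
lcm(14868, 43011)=1204308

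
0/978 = 0 = 0.00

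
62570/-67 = -933 - 59/67 ≈ -933.88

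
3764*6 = 22584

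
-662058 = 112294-774352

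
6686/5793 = 1 + 893/5793 ≈ 1.15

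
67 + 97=164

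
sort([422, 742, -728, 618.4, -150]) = [-728, -150, 422, 618.4, 742]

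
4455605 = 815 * 5467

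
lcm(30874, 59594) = 2562542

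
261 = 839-578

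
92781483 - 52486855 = 40294628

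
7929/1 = 7929 = 7929.00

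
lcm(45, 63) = 315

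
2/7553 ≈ 0.000265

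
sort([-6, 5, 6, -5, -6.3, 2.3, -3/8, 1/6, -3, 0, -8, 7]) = [-8, -6.3, -6, -5, -3, -3/8, 0, 1/6, 2.3, 5, 6, 7]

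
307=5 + 302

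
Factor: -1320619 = -1*881^1*1499^1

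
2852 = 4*713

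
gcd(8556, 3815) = 1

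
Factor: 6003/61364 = 2^(-2)*3^2*23^(-1) = 9/92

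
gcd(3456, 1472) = 64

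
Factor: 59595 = 3^1*5^1*29^1*137^1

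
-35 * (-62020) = 2170700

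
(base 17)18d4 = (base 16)1d1a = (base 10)7450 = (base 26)b0e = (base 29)8oq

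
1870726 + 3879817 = 5750543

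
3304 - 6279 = -2975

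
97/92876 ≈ 0.00104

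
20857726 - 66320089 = -45462363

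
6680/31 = 215+15/31 ≈ 215.48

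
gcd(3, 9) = 3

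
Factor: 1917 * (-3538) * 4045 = -1 * 2^1 * 3^3 * 5^1 * 29^1 * 61^1 * 71^1 * 809^1 = -27434589570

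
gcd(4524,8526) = 174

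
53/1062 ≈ 0.0499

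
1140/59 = 19 + 19/59 ≈ 19.32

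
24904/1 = 24904 = 24904.00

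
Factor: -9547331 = -1*9547331^1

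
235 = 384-149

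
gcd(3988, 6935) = 1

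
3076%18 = 16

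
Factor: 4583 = 4583^1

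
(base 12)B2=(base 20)6E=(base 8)206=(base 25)59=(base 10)134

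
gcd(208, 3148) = 4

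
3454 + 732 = 4186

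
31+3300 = 3331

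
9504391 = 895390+8609001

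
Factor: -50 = -1*2^1*5^2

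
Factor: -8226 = -1*2^1*3^2*457^1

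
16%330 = 16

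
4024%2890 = 1134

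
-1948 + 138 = -1810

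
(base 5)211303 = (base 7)26431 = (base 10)7078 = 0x1ba6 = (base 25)b83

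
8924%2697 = 833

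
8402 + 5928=14330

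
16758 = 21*798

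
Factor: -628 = -1*2^2*157^1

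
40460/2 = 20230 = 20230.00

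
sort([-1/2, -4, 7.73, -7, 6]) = [-7, -4, -1/2, 6, 7.73]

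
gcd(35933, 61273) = 1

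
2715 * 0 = 0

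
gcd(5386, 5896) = 2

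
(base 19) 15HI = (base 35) 7CA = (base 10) 9005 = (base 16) 232D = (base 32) 8PD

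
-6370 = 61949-68319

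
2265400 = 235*9640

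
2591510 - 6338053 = -3746543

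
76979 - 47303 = 29676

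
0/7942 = 0 = 0.00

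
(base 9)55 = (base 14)38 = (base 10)50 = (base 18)2e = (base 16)32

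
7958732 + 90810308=98769040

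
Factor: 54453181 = 97^1*561373^1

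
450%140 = 30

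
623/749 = 89/107≈0.832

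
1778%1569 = 209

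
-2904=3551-6455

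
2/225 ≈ 0.00889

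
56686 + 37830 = 94516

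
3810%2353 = 1457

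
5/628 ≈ 0.00796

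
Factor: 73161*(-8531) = -1*3^2*11^1*19^1*449^1*739^1 = -624136491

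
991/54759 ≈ 0.0181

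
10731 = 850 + 9881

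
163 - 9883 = -9720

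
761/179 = 4 + 45/179 ≈ 4.25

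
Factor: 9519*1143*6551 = 3^3*19^1*127^1*167^1*6551^1 = 71276301567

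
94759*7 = 663313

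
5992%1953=133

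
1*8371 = 8371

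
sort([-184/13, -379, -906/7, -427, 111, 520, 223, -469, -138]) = [-469, -427, -379, -138, -906/7, -184/13, 111, 223, 520]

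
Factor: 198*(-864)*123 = -1*2^6*3^6*11^1*41^1 = -21041856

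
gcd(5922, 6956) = 94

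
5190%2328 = 534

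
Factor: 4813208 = 2^3*601651^1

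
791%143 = 76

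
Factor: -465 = -1*3^1*5^1*31^1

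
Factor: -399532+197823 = -1 * 201709^1 = -201709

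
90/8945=18/1789 ≈ 0.0101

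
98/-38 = -49/19 ≈ -2.58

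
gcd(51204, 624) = 12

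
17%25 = 17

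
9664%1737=979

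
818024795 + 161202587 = 979227382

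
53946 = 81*666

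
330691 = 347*953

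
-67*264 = -17688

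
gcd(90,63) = 9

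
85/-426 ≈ -0.200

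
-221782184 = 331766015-553548199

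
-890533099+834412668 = -56120431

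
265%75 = 40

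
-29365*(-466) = 13684090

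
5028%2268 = 492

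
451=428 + 23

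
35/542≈0.0646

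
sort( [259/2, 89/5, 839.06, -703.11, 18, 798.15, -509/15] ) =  [-703.11, -509/15, 89/5, 18, 259/2, 798.15, 839.06] 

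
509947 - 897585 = -387638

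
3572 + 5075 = 8647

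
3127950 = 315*9930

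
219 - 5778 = -5559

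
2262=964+1298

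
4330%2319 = 2011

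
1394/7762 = 697/3881 ≈ 0.180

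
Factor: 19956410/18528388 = 2^(-1) * 5^1 * 23^1 * 86767^1 * 4632097^(-1) = 9978205/9264194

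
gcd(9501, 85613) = 1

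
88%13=10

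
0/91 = 0 = 0.00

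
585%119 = 109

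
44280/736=60 + 15/92 ≈ 60.16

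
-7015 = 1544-8559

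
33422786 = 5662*5903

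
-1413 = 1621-3034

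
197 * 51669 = 10178793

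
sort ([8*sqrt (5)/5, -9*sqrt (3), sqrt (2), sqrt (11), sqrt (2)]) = [-9*sqrt (3), sqrt (2), sqrt (2), sqrt (11), 8*sqrt (5)/5]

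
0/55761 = 0 = 0.00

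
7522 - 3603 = 3919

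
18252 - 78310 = -60058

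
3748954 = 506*7409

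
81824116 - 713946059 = -632121943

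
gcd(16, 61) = 1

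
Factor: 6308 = 2^2 * 19^1 * 83^1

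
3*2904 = 8712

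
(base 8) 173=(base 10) 123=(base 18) 6f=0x7b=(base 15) 83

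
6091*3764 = 22926524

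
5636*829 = 4672244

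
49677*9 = 447093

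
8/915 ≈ 0.00874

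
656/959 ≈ 0.684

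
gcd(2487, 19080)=3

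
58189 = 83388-25199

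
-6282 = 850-7132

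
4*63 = 252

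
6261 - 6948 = -687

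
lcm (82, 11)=902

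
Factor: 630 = 2^1*3^2*5^1*7^1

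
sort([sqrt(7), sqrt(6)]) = [sqrt(6), sqrt(7)]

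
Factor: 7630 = 2^1*5^1*7^1*109^1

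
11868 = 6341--5527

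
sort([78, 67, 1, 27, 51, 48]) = [1, 27, 48, 51, 67, 78]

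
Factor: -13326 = -1*2^1*3^1*2221^1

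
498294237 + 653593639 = 1151887876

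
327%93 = 48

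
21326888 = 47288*451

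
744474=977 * 762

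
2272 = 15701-13429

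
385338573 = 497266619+-111928046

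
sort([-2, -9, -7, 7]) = [-9, -7, -2, 7]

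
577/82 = 7 + 3/82 ≈ 7.04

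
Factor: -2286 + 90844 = 2^1 * 44279^1 = 88558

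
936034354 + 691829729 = 1627864083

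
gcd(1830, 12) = 6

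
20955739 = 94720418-73764679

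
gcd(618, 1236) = 618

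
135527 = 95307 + 40220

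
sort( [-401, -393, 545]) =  [-401, -393, 545]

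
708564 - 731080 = -22516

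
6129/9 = 681 = 681.00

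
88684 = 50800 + 37884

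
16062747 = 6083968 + 9978779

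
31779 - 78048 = -46269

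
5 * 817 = 4085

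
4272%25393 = 4272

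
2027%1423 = 604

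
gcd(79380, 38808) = 1764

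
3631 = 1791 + 1840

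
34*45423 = 1544382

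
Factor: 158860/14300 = 5^(-1)*11^(-1)*13^1*47^1 = 611/55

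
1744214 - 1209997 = 534217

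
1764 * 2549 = 4496436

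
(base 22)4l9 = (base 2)100101100111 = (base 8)4547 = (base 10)2407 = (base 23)4cf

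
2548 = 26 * 98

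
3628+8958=12586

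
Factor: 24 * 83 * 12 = 2^5 * 3^2 * 83^1 = 23904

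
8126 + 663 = 8789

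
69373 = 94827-25454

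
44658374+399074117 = 443732491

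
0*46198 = 0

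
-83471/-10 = 8347 + 1/10 = 8347.10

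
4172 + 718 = 4890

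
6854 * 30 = 205620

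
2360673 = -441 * (-5353) 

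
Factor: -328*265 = -1*2^3*5^1*41^1*53^1 = -86920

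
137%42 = 11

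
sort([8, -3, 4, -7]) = [-7, -3, 4, 8]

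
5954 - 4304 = 1650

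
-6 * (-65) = 390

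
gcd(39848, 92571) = 1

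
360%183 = 177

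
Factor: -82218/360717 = -1 * 2^1 * 7^(-1) * 71^1 * 89^(-1) = -142/623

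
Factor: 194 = 2^1*97^1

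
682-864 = -182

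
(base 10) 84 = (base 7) 150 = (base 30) 2o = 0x54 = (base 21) 40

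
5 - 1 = 4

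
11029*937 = 10334173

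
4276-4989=-713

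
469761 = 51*9211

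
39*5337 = 208143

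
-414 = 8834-9248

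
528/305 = 1 + 223/305 ≈ 1.73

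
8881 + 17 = 8898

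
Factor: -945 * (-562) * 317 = 2^1 * 3^3 * 5^1 * 7^1 * 281^1 * 317^1 = 168355530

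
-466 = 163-629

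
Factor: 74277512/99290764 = 2^1*43^1*103^(-1)*263^1*821^1*240997^(-1) = 18569378/24822691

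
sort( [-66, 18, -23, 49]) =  [-66, -23, 18, 49]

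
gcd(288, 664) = 8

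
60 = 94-34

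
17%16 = 1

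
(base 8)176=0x7e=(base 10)126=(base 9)150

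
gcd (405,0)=405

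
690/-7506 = -115/1251 ≈ -0.0919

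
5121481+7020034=12141515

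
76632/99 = 25544/33 ≈ 774.06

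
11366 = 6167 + 5199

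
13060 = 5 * 2612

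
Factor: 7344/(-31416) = -1*2^1*3^2*7^(-1)*11^(-1) = -18/77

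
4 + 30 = 34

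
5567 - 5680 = -113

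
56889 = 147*387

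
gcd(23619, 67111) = 1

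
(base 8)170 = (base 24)50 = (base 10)120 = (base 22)5a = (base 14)88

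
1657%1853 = 1657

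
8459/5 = 1691 + 4/5 = 1691.80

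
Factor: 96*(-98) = -1*2^6*3^1*7^2 = -9408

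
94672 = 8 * 11834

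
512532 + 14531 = 527063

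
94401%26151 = 15948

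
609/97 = 6 + 27/97 ≈ 6.28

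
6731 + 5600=12331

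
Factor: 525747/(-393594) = -1*2^(-1)*173^1*1013^1*65599^(-1) = -175249/131198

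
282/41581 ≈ 0.00678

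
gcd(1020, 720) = 60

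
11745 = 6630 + 5115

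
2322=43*54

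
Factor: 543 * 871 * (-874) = -1 * 2^1 * 3^1 * 13^1 * 19^1 * 23^1 * 67^1 * 181^1 = -413360922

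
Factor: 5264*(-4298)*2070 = -1*2^6*3^2*5^1*7^2*23^1*47^1*307^1 = -46833071040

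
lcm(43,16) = 688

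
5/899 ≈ 0.00556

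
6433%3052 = 329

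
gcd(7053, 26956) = 1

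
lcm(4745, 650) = 47450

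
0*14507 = 0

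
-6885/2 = -3442 - 1/2 = -3442.50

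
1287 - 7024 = -5737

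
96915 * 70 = 6784050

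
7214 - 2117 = 5097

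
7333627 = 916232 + 6417395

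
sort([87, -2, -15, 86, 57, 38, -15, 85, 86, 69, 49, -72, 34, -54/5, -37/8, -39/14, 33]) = [-72, -15, -15, -54/5, -37/8, -39/14, -2, 33, 34, 38, 49, 57, 69, 85, 86, 86, 87]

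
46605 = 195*239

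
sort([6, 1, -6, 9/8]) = [-6, 1, 9/8, 6]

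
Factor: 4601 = 43^1 * 107^1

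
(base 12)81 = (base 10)97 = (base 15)67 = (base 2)1100001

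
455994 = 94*4851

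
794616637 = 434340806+360275831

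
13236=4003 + 9233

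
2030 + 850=2880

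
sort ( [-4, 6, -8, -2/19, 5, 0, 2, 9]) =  [-8, -4, -2/19, 0, 2, 5, 6, 9]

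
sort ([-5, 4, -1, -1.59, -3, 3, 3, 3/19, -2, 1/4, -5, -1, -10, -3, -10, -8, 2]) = [-10, -10, -8, -5, -5, -3, -3, -2, -1.59, -1, -1, 3/19, 1/4, 2, 3, 3, 4]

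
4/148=1/37 ≈ 0.0270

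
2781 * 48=133488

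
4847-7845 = -2998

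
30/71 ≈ 0.423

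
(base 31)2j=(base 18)49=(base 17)4d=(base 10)81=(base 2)1010001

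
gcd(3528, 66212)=4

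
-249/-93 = 2 + 21/31 ≈ 2.68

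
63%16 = 15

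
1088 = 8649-7561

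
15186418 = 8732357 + 6454061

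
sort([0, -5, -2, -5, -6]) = [-6, -5, -5, -2, 0]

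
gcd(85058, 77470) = 2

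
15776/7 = 2253 + 5/7 ≈ 2253.71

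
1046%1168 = 1046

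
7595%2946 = 1703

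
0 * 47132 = 0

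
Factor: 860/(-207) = -1*2^2*3^(-2)*5^1*23^(-1)*43^1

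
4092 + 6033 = 10125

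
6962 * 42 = 292404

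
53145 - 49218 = 3927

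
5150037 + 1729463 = 6879500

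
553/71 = 7 + 56/71 ≈ 7.79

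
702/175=4+2/175 ≈ 4.01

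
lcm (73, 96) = 7008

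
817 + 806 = 1623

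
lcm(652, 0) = 0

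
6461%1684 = 1409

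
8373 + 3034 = 11407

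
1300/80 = 16 + 1/4 = 16.25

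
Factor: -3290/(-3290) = 1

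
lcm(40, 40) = 40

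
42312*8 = 338496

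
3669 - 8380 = -4711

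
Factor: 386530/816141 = 2^1 * 3^(-1) * 5^1 * 163^(-1) * 1669^(-1) * 38653^1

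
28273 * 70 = 1979110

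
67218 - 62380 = 4838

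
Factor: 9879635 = 5^1*17^1*47^1*2473^1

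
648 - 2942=-2294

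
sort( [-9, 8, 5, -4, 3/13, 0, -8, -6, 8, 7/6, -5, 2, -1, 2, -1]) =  [-9, -8, -6, -5, -4, -1, -1, 0, 3/13, 7/6, 2, 2, 5, 8, 8]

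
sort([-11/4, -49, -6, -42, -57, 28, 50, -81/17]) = [-57, -49, -42, -6, -81/17, -11/4, 28, 50]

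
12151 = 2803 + 9348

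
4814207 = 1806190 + 3008017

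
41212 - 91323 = -50111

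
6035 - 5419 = 616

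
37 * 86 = 3182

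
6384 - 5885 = 499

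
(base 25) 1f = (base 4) 220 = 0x28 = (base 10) 40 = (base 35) 15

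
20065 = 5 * 4013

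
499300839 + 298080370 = 797381209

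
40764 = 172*237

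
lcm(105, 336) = 1680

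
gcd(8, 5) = 1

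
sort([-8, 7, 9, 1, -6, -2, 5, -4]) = [-8, -6, -4, -2, 1, 5, 7, 9]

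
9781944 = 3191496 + 6590448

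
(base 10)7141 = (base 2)1101111100101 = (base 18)140d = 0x1be5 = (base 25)bag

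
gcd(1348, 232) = 4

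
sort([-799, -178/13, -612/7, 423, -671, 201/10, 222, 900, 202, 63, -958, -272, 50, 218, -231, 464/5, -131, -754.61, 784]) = [-958, -799, -754.61, -671, -272, -231, -131, -612/7, -178/13, 201/10, 50, 63, 464/5, 202, 218, 222, 423, 784, 900]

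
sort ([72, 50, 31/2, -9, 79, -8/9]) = [-9, -8/9, 31/2, 50, 72, 79]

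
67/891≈0.0752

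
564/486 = 94/81 ≈ 1.16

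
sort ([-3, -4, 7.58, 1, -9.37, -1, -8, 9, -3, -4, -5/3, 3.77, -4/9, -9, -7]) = [-9.37, -9, -8, -7, -4, -4, -3, -3, -5/3, -1, -4/9, 1, 3.77, 7.58, 9]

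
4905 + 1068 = 5973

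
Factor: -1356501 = -1 * 3^1 * 139^1 * 3253^1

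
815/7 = 116 + 3/7 ≈ 116.43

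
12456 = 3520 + 8936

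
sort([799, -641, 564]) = [-641, 564, 799]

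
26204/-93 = -281 - 71/93 ≈ -281.76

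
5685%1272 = 597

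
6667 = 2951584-2944917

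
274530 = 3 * 91510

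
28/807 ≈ 0.0347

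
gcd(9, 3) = 3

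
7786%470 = 266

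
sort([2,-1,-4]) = [-4,-1,2]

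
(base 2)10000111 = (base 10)135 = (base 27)50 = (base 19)72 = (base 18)79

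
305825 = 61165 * 5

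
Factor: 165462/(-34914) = -1 * 23^(-1) * 109^1 = -109/23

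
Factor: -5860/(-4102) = 2^1 * 5^1 * 7^(-1) = 10/7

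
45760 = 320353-274593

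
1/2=0.50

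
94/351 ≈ 0.268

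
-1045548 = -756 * 1383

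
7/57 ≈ 0.123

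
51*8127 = 414477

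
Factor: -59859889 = -1*59859889^1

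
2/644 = 1/322 ≈ 0.00311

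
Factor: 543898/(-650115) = -1 * 2^1 * 3^(-2) * 5^(-1) * 17^2 * 941^1 * 14447^(-1)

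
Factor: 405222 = 2^1*3^1*67537^1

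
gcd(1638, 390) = 78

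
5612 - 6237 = -625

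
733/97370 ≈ 0.00753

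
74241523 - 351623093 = -277381570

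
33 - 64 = -31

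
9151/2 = 4575 + 1/2 = 4575.50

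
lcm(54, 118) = 3186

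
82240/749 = 109 + 599/749 ≈ 109.80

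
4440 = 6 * 740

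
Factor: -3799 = -1*29^1*131^1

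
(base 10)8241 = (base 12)4929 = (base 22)h0d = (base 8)20061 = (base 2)10000000110001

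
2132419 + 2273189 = 4405608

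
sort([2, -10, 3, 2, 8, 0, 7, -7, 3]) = [-10, -7, 0, 2, 2, 3, 3, 7, 8]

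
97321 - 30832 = 66489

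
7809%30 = 9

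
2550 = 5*510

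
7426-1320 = 6106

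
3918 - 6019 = -2101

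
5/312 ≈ 0.0160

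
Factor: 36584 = 2^3*17^1*269^1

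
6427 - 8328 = -1901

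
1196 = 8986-7790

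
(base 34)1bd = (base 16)607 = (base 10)1543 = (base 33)1dp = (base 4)120013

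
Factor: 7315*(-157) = -1*5^1*7^1*11^1*19^1*157^1 = -1148455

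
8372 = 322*26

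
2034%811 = 412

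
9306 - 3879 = 5427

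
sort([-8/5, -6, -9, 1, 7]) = [-9, -6, -8/5, 1, 7]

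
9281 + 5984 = 15265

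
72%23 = 3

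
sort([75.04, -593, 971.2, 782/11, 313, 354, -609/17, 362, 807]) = [-593, -609/17, 782/11, 75.04, 313, 354, 362, 807, 971.2]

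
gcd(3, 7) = 1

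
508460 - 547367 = -38907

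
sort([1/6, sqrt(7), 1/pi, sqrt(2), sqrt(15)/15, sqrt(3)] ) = [1/6, sqrt(15)/15, 1/pi, sqrt(2), sqrt(3), sqrt(7)] 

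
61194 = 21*2914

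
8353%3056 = 2241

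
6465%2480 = 1505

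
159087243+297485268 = 456572511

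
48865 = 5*9773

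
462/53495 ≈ 0.00864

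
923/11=83 + 10/11≈83.91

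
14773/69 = 214+7/69 ≈ 214.10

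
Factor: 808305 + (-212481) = 2^4*3^1*12413^1 = 595824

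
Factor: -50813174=-1 * 2^1 * 25406587^1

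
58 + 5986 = 6044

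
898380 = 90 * 9982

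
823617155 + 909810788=1733427943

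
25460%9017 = 7426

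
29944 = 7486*4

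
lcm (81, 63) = 567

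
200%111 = 89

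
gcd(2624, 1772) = 4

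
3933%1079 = 696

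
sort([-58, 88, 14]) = [-58, 14, 88]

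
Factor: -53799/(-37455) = 5^(-1) * 11^(-1) * 79^1 = 79/55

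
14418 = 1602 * 9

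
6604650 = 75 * 88062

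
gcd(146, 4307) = 73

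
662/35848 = 331/17924 ≈ 0.0185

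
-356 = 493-849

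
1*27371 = 27371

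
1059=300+759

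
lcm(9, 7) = 63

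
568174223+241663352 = 809837575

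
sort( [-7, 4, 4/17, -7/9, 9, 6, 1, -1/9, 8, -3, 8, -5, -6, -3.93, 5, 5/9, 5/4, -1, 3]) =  [-7, -6, -5, -3.93, -3, -1, -7/9, -1/9, 4/17, 5/9, 1, 5/4, 3, 4, 5, 6, 8, 8, 9]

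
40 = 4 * 10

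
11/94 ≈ 0.117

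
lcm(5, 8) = 40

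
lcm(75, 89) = 6675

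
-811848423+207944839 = -603903584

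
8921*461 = 4112581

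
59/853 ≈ 0.0692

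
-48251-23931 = -72182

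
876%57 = 21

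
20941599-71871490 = -50929891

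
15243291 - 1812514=13430777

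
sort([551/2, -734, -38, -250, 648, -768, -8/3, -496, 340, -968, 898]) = [-968, -768, -734, -496, -250, -38, -8/3, 551/2, 340, 648, 898]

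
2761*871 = 2404831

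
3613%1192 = 37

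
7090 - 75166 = -68076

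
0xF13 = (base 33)3HV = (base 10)3859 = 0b111100010011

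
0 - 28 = -28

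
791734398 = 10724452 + 781009946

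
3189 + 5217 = 8406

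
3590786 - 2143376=1447410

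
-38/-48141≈0.000789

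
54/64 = 27/32 ≈ 0.844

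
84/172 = 21/43 ≈ 0.488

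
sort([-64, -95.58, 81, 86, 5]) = [-95.58, -64, 5, 81, 86]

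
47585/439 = 108 + 173/439 ≈ 108.39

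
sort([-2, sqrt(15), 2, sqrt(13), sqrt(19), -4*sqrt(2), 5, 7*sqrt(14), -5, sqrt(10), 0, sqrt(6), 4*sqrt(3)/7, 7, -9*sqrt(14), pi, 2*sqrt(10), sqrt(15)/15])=[-9*sqrt(14), -4*sqrt(2), -5, -2, 0, sqrt(15)/15, 4*sqrt(3)/7, 2, sqrt(6), pi, sqrt(10), sqrt(13), sqrt(15), sqrt(19), 5, 2*sqrt(10), 7, 7*sqrt(14)]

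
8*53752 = 430016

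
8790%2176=86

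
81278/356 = 228 + 55/178 ≈ 228.31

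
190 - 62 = 128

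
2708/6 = 1354/3 ≈ 451.33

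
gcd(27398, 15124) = 38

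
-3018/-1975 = 1 + 1043/1975≈1.53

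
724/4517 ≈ 0.160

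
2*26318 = 52636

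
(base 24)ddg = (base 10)7816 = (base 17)1a0d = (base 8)17210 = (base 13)3733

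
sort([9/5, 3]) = [9/5, 3]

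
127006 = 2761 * 46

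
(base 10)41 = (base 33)18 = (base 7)56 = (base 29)1c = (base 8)51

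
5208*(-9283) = -48345864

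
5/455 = 1/91 ≈ 0.0110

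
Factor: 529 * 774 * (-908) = -1 * 2^3 * 3^2 * 23^2 * 43^1 * 227^1 = -371776968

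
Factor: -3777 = -1*3^1*1259^1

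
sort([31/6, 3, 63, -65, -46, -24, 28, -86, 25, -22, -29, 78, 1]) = [-86, -65, -46, -29, -24, -22, 1, 3, 31/6, 25, 28, 63, 78]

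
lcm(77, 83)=6391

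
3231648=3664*882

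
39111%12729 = 924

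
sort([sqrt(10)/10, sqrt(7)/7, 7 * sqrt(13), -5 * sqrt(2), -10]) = [-10, -5 * sqrt(2), sqrt(10)/10, sqrt(7)/7, 7 * sqrt(13)]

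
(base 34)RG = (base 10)934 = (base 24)1EM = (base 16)3A6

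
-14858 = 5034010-5048868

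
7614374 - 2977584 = 4636790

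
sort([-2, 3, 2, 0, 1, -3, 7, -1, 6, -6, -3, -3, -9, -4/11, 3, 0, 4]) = [-9, -6, -3, -3, -3, -2, -1, -4/11, 0, 0, 1, 2, 3, 3, 4, 6, 7]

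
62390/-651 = -95 - 545/651 ≈ -95.84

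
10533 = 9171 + 1362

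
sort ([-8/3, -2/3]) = [-8/3, -2/3]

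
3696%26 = 4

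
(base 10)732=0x2dc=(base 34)li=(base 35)kw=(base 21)1di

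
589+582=1171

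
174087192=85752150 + 88335042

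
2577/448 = 5 + 337/448 ≈ 5.75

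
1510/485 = 3 + 11/97≈3.11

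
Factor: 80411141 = 80411141^1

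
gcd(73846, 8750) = 2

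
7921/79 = 100 + 21/79 ≈ 100.27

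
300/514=150/257 ≈ 0.584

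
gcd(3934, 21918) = 562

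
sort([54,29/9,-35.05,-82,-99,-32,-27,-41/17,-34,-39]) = [-99,-82,-39,-35.05,-34,-32,-27,-41/17,29/9,54]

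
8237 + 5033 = 13270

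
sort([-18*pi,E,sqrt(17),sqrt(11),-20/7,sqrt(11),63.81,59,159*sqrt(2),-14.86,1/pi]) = [-18*pi,-14.86,-20/7,1/pi,E,sqrt(11),sqrt(11),sqrt(17),59,63.81,159*sqrt(2)]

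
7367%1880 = 1727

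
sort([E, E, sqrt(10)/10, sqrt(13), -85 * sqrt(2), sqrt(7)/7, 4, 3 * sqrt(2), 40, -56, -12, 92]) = [-85 * sqrt(2), -56, -12, sqrt(10)/10, sqrt(7)/7, E, E, sqrt(13), 4, 3 * sqrt(2), 40, 92]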